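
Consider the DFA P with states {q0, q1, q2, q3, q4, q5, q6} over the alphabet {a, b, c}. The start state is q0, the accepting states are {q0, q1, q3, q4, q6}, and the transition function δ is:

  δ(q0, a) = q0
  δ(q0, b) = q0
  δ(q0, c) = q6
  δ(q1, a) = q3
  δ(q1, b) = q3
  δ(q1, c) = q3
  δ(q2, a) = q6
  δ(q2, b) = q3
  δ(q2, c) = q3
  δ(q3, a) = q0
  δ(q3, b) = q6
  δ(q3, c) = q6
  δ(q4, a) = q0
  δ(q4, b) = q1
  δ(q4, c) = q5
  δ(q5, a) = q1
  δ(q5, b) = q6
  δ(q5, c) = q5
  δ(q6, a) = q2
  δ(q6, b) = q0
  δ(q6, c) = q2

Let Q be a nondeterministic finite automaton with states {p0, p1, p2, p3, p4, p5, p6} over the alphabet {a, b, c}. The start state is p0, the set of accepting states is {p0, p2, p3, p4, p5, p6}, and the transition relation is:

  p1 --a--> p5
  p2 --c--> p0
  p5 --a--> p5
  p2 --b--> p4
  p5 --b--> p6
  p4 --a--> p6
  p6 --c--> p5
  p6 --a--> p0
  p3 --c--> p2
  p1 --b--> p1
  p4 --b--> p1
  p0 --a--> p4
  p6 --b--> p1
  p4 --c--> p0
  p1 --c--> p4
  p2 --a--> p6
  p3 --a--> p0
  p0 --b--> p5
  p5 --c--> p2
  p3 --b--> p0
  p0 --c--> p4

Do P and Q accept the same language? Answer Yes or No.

The string ab is accepted by P but rejected by Q.
So L(P) ≠ L(Q).

No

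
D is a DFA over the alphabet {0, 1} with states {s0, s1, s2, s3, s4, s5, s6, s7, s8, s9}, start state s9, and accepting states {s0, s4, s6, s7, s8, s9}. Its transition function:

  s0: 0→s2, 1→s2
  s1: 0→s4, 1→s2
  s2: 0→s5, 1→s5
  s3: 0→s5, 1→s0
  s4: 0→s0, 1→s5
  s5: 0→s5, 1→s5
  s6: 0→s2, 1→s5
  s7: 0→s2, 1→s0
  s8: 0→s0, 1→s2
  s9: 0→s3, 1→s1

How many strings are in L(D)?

The useful subgraph on states {s0, s1, s3, s4, s9} is acyclic, so L(D) is finite; the longest accepting path visits 4 useful states, giving maximum string length 3.
Counting accepting paths from s9 by length: 1 of length 0, 2 of length 2, 1 of length 3. Total 4.

4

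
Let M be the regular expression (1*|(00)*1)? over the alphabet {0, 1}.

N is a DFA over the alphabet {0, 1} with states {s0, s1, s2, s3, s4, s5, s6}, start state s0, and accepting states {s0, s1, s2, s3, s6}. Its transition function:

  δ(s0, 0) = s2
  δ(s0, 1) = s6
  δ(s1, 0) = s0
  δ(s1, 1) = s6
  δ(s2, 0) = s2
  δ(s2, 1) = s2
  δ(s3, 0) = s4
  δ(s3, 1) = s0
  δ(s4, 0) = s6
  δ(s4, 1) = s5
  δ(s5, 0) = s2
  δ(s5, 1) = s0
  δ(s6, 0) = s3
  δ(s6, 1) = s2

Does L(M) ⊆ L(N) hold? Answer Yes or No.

Converting the expression M to a DFA (subset construction, then merging equivalent states) gives the minimal DFA with states {m0, m1, m2, m3, m4, m5}, start state m0, accepting states {m0, m2, m5} and transitions m0: 0→m1, 1→m2; m1: 0→m3, 1→m4; m2: 0→m4, 1→m2; m3: 0→m1, 1→m5; m4: 0→m4, 1→m4; m5: 0→m4, 1→m4.
Exploring the product automaton M × N from the start pair (m0, s0), following both machines on each input symbol, reaches 12 state pairs: (m0, s0), (m1, s2), (m2, s6), (m3, s2), (m4, s2), (m4, s3), (m2, s2), (m5, s2), (m4, s4), (m4, s0), (m4, s6), (m4, s5).
M accepts in {m0, m2, m5} and N accepts in {s0, s1, s2, s3, s6}. The reachable pairs whose M-component is accepting are (m0, s0), (m2, s6), (m2, s2), (m5, s2); in each of them the N-component is accepting too, so the product for L(M) \ L(N) (M-component accepting, N-component rejecting) has no reachable accepting pair and the difference is empty.
Hence every string in L(M) is also in L(N).

Yes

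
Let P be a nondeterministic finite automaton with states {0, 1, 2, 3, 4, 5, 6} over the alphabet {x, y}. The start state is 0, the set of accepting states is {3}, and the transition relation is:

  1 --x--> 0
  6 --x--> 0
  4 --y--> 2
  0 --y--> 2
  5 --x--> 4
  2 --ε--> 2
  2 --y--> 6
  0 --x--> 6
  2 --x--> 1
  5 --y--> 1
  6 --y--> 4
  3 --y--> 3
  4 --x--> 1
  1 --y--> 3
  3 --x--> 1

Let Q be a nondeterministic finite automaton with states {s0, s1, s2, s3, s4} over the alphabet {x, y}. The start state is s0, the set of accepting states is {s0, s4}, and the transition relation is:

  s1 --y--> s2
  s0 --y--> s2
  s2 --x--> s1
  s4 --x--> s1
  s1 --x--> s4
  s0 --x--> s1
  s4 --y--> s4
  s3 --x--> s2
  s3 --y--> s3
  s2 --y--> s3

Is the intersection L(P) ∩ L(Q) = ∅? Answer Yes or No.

Yes

Exploring the product automaton P × Q from the start pair (0, s0), following both machines on each input symbol, reaches 17 state pairs: (0, s0), (6, s1), (2, s2), (0, s4), (4, s2), (1, s1), (6, s3), (2, s4), (2, s3), (3, s2), (0, s2), (4, s3), (6, s4), (1, s2), (3, s3), (0, s1), (4, s4).
P accepts in {3} and Q accepts in {s0, s4}; no reachable pair has both components accepting, so no string drives both machines to acceptance simultaneously and L(P) ∩ L(Q) = ∅.
So no string is accepted by both, and the intersection is empty.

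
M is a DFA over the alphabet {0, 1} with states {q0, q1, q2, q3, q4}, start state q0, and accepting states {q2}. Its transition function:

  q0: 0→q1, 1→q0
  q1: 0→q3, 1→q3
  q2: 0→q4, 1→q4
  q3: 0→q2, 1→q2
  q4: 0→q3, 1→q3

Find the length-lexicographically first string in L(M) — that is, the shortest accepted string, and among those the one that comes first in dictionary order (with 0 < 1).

000

A breadth-first search from q0 reaches an accepting state first via the path q0 → q1 → q3 → q2 on input 000.
No string of length < 3 is accepted (BFS exhausts all shorter strings without reaching an accepting state), and 000 is the lexicographically least accepting string of length 3.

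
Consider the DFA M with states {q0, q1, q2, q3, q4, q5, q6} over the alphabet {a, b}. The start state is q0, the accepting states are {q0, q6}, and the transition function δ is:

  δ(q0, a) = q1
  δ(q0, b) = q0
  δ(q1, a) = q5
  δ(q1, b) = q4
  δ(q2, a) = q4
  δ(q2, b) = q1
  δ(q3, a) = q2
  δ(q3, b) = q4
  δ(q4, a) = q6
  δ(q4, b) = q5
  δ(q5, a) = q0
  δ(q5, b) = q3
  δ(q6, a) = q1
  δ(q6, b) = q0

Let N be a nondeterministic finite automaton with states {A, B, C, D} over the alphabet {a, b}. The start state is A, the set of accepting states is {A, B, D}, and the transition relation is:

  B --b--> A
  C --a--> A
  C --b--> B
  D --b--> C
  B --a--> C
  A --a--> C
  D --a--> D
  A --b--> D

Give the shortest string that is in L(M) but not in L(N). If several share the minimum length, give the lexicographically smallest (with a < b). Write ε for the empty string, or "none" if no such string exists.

bb

The string bb is accepted by M but not by N.
No shorter string lies in the difference, and bb is the lexicographically first length-2 string in L(M) \ L(N).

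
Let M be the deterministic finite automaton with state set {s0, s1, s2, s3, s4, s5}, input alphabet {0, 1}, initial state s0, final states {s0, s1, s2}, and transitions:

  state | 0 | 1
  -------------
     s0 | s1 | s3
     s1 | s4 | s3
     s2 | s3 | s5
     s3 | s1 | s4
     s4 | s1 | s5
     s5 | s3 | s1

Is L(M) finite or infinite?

State s1 is reachable from the start and can reach an accepting state, and it lies on the cycle s1 → s3 → s1.
Traversing that cycle any number of times yields accepted strings of unbounded length, so the language is infinite.

infinite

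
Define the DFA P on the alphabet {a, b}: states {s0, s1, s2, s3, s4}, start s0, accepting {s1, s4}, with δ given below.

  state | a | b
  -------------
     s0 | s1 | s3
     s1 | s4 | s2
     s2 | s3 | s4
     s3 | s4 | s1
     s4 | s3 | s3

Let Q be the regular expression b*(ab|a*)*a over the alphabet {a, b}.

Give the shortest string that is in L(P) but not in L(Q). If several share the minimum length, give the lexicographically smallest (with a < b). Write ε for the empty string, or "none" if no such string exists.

The string bb is accepted by P but not by Q.
No shorter string lies in the difference, and bb is the lexicographically first length-2 string in L(P) \ L(Q).

bb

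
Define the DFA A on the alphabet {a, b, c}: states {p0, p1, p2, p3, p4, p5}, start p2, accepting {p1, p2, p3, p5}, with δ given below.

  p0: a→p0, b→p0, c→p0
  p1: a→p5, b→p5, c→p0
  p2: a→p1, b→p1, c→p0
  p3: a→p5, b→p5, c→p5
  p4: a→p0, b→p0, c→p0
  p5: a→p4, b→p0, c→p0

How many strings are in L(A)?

7

The useful subgraph on states {p1, p2, p5} is acyclic, so L(A) is finite; the longest accepting path visits 3 useful states, giving maximum string length 2.
Counting accepting paths from p2 by length: 1 of length 0, 2 of length 1, 4 of length 2. Total 7.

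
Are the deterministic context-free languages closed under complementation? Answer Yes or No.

Yes

A deterministic PDA can be normalised so that it always reads its entire input (no blocking, no infinite ε-loops) and records in its finite control whether it has passed through an accepting state since the last input symbol was consumed; inverting that end-of-input verdict yields a DPDA for the complement.
So the deterministic context-free languages are closed under complement.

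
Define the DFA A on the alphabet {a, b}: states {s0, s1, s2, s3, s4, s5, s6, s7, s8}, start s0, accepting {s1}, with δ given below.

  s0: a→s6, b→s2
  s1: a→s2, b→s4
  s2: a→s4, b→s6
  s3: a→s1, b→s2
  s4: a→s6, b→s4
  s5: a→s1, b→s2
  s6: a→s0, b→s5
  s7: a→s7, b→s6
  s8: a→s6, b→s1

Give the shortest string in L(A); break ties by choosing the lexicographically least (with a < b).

aba

A breadth-first search from s0 reaches an accepting state first via the path s0 → s6 → s5 → s1 on input aba.
No string of length < 3 is accepted (BFS exhausts all shorter strings without reaching an accepting state), and aba is the lexicographically least accepting string of length 3.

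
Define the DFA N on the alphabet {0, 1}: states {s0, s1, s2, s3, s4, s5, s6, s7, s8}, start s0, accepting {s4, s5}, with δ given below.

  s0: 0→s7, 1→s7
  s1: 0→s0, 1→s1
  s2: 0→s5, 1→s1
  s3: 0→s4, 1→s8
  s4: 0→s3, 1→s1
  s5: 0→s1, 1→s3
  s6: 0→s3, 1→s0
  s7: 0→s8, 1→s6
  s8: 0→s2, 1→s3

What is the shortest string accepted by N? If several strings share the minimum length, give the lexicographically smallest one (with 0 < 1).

A breadth-first search from s0 reaches an accepting state first via the path s0 → s7 → s8 → s2 → s5 on input 0000.
No string of length < 4 is accepted (BFS exhausts all shorter strings without reaching an accepting state), and 0000 is the lexicographically least accepting string of length 4.

0000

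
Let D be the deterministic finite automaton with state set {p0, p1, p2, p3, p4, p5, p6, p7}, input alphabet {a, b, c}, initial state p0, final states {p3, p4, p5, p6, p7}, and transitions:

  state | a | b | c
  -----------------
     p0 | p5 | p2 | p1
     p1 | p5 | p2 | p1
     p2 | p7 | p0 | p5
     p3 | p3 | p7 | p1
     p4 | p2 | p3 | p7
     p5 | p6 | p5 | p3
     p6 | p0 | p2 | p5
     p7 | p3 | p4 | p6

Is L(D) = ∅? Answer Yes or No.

The string a is accepted: the run p0 → p5 ends in the accepting state p5.
Since at least one string is accepted, L(D) is not empty.

No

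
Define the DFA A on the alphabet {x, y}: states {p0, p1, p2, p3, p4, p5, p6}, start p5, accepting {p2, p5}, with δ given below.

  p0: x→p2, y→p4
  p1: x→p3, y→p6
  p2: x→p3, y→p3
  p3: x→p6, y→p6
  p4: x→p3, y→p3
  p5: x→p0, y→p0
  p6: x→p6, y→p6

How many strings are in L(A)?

The useful subgraph on states {p0, p2, p5} is acyclic, so L(A) is finite; the longest accepting path visits 3 useful states, giving maximum string length 2.
Counting accepting paths from p5 by length: 1 of length 0, 2 of length 2. Total 3.

3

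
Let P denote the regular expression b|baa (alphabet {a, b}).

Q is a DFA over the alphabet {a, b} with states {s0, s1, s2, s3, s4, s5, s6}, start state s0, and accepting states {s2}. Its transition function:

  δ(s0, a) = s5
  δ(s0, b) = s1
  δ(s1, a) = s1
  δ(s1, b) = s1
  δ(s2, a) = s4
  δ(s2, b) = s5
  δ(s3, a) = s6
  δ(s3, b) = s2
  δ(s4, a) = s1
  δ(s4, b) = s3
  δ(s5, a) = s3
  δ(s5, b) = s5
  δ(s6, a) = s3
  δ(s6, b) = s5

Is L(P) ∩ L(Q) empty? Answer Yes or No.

Converting the expression P to a DFA (subset construction, then merging equivalent states) gives the minimal DFA with states {p0, p1, p2, p3, p4}, start state p0, accepting states {p2, p4} and transitions p0: a→p1, b→p2; p1: a→p1, b→p1; p2: a→p3, b→p1; p3: a→p4, b→p1; p4: a→p1, b→p1.
Exploring the product automaton P × Q from the start pair (p0, s0), following both machines on each input symbol, reaches 10 state pairs: (p0, s0), (p1, s5), (p2, s1), (p1, s3), (p3, s1), (p1, s1), (p1, s6), (p1, s2), (p4, s1), (p1, s4).
P accepts in {p2, p4} and Q accepts in {s2}; no reachable pair has both components accepting, so no string drives both machines to acceptance simultaneously and L(P) ∩ L(Q) = ∅.
So no string is accepted by both, and the intersection is empty.

Yes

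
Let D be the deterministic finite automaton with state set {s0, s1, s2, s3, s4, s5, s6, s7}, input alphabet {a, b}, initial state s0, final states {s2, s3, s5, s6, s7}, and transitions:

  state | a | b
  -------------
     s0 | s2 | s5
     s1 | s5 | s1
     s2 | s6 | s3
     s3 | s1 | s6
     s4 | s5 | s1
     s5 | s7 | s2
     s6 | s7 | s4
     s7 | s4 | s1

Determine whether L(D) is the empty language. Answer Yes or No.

No

The string a is accepted: the run s0 → s2 ends in the accepting state s2.
Since at least one string is accepted, L(D) is not empty.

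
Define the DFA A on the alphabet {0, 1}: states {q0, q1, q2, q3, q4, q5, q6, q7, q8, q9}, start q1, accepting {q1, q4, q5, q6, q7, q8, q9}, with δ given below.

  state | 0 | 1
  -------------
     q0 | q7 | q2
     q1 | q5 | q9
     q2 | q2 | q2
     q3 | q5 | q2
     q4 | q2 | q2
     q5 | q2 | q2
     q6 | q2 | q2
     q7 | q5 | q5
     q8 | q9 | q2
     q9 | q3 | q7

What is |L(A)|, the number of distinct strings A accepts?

7

The useful subgraph on states {q1, q3, q5, q7, q9} is acyclic, so L(A) is finite; the longest accepting path visits 4 useful states, giving maximum string length 3.
Counting accepting paths from q1 by length: 1 of length 0, 2 of length 1, 1 of length 2, 3 of length 3. Total 7.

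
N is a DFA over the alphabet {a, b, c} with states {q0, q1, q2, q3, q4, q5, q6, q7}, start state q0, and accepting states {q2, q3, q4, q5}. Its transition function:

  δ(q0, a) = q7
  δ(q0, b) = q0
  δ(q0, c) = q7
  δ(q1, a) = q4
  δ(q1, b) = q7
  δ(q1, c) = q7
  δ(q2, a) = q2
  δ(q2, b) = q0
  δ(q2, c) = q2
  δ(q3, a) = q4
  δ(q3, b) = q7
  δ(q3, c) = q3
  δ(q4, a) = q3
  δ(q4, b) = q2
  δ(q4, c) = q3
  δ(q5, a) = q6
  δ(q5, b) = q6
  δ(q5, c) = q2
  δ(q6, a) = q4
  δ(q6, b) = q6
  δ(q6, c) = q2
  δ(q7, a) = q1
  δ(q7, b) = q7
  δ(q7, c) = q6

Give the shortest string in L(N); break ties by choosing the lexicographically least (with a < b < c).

A breadth-first search from q0 reaches an accepting state first via the path q0 → q7 → q1 → q4 on input aaa.
No string of length < 3 is accepted (BFS exhausts all shorter strings without reaching an accepting state), and aaa is the lexicographically least accepting string of length 3.

aaa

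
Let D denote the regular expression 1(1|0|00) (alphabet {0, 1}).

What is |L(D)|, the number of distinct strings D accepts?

3

The expression has no Kleene star, so L(D) is finite. Expanding the alternatives gives {10, 11, 100}.
That is 2 of length 2, 1 of length 3: 3 strings in all.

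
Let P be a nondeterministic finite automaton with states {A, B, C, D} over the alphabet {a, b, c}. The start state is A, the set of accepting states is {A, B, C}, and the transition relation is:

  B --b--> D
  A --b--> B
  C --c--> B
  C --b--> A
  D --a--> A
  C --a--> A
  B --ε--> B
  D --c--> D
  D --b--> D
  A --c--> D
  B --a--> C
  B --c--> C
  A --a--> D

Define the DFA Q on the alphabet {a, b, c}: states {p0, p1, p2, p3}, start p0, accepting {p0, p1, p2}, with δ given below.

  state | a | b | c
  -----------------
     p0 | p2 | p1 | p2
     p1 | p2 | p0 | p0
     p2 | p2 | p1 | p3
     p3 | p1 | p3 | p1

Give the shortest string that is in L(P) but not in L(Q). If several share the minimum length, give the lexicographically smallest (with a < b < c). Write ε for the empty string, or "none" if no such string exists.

The string bac is accepted by P but not by Q.
No shorter string lies in the difference, and bac is the lexicographically first length-3 string in L(P) \ L(Q).

bac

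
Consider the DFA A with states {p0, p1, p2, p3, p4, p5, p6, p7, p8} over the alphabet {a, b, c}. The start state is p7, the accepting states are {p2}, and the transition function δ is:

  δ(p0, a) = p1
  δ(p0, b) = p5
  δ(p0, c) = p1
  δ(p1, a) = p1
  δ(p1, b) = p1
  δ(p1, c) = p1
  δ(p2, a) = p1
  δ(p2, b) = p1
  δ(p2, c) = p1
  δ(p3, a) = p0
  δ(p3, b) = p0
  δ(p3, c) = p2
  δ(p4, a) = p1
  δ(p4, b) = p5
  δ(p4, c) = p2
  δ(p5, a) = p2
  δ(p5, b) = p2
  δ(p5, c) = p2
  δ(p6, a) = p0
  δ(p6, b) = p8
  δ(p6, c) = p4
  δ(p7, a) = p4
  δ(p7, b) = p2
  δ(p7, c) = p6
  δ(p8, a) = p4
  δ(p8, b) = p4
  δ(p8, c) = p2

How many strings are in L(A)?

21

The useful subgraph on states {p0, p2, p4, p5, p6, p7, p8} is acyclic, so L(A) is finite; the longest accepting path visits 6 useful states, giving maximum string length 5.
Counting accepting paths from p7 by length: 1 of length 1, 1 of length 2, 5 of length 3, 8 of length 4, 6 of length 5. Total 21.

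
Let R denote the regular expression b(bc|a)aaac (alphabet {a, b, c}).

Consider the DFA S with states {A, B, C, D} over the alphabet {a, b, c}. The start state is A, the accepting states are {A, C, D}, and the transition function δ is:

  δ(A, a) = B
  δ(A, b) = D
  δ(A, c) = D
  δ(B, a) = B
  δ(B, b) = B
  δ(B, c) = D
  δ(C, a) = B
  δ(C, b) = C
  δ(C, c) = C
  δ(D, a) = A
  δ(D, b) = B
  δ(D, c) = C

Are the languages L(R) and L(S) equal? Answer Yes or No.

The empty string ε is accepted by S but rejected by R.
So L(R) ≠ L(S).

No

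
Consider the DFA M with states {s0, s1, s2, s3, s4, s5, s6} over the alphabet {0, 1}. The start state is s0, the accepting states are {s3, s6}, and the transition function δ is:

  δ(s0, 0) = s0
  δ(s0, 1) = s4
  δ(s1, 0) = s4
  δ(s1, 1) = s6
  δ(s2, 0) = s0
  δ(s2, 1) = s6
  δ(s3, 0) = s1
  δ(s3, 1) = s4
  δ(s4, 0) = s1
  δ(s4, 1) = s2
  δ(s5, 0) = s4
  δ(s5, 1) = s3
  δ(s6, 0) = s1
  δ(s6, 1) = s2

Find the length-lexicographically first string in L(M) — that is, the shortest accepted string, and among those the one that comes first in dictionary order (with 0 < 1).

101

A breadth-first search from s0 reaches an accepting state first via the path s0 → s4 → s1 → s6 on input 101.
No string of length < 3 is accepted (BFS exhausts all shorter strings without reaching an accepting state), and 101 is the lexicographically least accepting string of length 3.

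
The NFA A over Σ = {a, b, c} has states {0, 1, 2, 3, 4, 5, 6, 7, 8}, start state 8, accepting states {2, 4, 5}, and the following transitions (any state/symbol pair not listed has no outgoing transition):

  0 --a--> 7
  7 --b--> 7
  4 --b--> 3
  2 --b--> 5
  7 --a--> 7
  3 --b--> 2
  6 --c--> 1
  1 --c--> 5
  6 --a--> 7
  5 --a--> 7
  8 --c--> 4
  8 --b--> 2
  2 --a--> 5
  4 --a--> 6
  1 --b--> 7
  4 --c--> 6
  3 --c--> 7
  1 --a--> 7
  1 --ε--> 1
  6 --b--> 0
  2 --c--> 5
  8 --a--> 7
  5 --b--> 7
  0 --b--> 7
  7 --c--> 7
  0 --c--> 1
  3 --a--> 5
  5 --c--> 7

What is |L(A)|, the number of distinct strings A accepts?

The useful subgraph on states {0, 1, 2, 3, 4, 5, 6, 8} is acyclic, so L(A) is finite; the longest accepting path visits 6 useful states, giving maximum string length 5.
Counting accepting paths from 8 by length: 2 of length 1, 3 of length 2, 2 of length 3, 5 of length 4, 2 of length 5. Total 14.

14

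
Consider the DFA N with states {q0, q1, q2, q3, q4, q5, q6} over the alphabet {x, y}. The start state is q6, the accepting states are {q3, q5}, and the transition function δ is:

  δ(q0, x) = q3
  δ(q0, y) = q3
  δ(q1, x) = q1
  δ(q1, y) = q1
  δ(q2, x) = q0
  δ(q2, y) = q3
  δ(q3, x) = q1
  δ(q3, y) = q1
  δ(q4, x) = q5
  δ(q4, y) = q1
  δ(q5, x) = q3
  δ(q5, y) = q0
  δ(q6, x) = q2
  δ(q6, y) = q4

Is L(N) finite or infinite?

finite

The useful states (reachable from q6 and able to reach an accepting state) are {q0, q2, q3, q4, q5, q6}.
Restricted to these states the transition graph has no cycle, so every accepting path has bounded length and L is finite.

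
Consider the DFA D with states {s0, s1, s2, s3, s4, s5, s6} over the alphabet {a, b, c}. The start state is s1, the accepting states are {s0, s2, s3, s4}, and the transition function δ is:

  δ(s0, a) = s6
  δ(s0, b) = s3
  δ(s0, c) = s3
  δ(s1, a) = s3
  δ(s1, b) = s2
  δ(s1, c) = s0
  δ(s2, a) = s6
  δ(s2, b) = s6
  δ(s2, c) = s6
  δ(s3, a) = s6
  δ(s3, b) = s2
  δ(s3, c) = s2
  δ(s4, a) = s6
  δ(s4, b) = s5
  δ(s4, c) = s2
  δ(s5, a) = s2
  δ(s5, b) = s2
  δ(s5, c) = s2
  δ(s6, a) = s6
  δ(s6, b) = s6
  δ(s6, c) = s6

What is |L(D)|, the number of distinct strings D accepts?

The useful subgraph on states {s0, s1, s2, s3} is acyclic, so L(D) is finite; the longest accepting path visits 4 useful states, giving maximum string length 3.
Counting accepting paths from s1 by length: 3 of length 1, 4 of length 2, 4 of length 3. Total 11.

11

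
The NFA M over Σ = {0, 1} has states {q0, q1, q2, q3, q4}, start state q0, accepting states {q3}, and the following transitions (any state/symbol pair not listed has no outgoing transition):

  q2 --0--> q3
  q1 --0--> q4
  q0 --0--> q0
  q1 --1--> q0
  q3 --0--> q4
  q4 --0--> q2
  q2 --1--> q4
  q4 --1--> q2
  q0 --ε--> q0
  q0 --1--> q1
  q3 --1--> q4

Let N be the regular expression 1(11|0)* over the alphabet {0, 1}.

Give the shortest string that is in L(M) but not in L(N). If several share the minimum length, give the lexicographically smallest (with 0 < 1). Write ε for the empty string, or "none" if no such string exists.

1010

The string 1010 is accepted by M but not by N.
No shorter string lies in the difference, and 1010 is the lexicographically first length-4 string in L(M) \ L(N).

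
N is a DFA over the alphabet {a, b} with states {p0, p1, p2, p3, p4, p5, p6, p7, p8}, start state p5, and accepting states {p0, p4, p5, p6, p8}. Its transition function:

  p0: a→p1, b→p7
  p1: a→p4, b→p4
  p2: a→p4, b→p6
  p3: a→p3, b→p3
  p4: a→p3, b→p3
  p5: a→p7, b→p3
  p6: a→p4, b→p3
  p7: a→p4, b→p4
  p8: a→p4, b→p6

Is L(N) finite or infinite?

The useful states (reachable from p5 and able to reach an accepting state) are {p4, p5, p7}.
Restricted to these states the transition graph has no cycle, so every accepting path has bounded length and L is finite.

finite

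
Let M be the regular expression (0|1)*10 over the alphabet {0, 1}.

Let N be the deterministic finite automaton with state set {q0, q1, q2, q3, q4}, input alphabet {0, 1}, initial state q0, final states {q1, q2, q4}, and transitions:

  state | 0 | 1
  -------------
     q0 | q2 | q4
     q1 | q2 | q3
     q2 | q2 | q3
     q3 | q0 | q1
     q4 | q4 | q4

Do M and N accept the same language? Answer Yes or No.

No

The string 010 is accepted by M but rejected by N.
So L(M) ≠ L(N).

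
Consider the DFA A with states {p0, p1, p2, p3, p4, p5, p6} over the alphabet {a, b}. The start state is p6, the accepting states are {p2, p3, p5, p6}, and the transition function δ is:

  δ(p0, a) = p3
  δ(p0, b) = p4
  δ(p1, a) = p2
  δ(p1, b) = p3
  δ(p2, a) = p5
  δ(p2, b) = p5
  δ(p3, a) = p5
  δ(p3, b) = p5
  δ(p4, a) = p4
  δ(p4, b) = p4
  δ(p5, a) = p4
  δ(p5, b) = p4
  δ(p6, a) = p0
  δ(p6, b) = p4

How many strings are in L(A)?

The useful subgraph on states {p0, p3, p5, p6} is acyclic, so L(A) is finite; the longest accepting path visits 4 useful states, giving maximum string length 3.
Counting accepting paths from p6 by length: 1 of length 0, 1 of length 2, 2 of length 3. Total 4.

4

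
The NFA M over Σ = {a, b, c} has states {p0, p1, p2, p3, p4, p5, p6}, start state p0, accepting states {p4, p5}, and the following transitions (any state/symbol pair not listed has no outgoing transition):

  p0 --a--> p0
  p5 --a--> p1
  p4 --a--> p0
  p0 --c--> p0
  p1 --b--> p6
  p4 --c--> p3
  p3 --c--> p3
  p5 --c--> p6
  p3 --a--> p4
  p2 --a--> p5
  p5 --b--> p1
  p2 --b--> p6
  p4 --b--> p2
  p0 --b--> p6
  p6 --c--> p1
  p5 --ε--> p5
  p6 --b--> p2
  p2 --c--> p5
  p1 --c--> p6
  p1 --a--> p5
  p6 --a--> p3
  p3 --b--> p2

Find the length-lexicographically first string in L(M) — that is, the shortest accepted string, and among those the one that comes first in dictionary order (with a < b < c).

baa

A breadth-first search from p0 reaches an accepting state first via the path p0 → p6 → p3 → p4 on input baa.
No string of length < 3 is accepted (BFS exhausts all shorter strings without reaching an accepting state), and baa is the lexicographically least accepting string of length 3.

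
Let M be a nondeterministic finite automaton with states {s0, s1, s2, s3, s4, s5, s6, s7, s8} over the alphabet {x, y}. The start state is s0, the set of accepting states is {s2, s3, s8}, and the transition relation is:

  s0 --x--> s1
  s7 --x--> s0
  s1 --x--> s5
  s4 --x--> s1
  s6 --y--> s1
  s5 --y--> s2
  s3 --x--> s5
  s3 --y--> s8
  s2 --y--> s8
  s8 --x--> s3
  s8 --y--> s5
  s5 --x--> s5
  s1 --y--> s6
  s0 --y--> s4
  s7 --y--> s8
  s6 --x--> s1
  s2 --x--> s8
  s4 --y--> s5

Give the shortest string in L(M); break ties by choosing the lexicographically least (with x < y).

xxy

A breadth-first search from s0 reaches an accepting state first via the path s0 → s1 → s5 → s2 on input xxy.
No string of length < 3 is accepted (BFS exhausts all shorter strings without reaching an accepting state), and xxy is the lexicographically least accepting string of length 3.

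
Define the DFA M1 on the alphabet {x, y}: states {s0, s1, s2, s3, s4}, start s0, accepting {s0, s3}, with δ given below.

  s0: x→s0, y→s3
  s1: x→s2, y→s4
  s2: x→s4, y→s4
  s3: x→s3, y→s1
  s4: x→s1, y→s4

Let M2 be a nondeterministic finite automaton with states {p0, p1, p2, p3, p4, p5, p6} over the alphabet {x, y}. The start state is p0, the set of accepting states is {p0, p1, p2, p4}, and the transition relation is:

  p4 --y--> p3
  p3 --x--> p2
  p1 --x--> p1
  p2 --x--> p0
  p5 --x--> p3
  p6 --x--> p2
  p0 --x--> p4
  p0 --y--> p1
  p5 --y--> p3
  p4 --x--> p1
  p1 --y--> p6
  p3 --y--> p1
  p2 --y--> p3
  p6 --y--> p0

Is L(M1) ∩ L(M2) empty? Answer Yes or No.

The empty string ε is accepted by both M1 and M2.
Hence L(M1) ∩ L(M2) ≠ ∅.

No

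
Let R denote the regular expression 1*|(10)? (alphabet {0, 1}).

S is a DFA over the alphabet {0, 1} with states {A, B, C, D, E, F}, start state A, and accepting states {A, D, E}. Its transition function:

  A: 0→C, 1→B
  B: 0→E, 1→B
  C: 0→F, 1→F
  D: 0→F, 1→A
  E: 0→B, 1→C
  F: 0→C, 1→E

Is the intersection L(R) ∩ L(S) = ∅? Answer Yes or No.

No

The empty string ε is accepted by both R and S.
Hence L(R) ∩ L(S) ≠ ∅.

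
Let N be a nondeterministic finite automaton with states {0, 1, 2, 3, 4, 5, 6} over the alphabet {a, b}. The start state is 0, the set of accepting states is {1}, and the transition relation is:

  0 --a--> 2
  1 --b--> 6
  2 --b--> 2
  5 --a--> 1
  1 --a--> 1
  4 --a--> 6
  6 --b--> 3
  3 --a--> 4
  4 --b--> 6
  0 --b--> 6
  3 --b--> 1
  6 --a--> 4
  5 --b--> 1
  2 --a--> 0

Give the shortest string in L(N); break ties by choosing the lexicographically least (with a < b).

A breadth-first search from 0 reaches an accepting state first via the path 0 → 6 → 3 → 1 on input bbb.
No string of length < 3 is accepted (BFS exhausts all shorter strings without reaching an accepting state), and bbb is the lexicographically least accepting string of length 3.

bbb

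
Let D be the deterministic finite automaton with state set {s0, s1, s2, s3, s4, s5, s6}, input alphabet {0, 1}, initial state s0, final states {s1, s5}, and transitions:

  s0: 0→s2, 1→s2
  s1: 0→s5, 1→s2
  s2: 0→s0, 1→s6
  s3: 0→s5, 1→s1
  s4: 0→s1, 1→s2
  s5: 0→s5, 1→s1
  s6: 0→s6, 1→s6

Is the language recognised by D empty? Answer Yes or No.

The states reachable from the start state are {s0, s2, s6}.
None of the accepting states {s1, s5} is reachable, so no string is accepted and L(D) = ∅.

Yes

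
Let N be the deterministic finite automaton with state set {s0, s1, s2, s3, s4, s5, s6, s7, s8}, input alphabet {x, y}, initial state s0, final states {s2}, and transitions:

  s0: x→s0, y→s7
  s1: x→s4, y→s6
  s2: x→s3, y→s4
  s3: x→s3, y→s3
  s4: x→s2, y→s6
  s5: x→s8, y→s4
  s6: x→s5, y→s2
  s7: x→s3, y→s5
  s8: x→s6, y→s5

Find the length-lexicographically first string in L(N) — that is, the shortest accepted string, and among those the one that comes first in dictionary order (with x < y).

A breadth-first search from s0 reaches an accepting state first via the path s0 → s7 → s5 → s4 → s2 on input yyyx.
No string of length < 4 is accepted (BFS exhausts all shorter strings without reaching an accepting state), and yyyx is the lexicographically least accepting string of length 4.

yyyx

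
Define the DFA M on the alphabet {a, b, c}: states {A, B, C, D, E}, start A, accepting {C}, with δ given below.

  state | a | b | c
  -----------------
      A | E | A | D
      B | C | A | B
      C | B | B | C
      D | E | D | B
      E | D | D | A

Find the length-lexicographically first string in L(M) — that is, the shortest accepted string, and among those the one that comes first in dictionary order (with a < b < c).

cca

A breadth-first search from A reaches an accepting state first via the path A → D → B → C on input cca.
No string of length < 3 is accepted (BFS exhausts all shorter strings without reaching an accepting state), and cca is the lexicographically least accepting string of length 3.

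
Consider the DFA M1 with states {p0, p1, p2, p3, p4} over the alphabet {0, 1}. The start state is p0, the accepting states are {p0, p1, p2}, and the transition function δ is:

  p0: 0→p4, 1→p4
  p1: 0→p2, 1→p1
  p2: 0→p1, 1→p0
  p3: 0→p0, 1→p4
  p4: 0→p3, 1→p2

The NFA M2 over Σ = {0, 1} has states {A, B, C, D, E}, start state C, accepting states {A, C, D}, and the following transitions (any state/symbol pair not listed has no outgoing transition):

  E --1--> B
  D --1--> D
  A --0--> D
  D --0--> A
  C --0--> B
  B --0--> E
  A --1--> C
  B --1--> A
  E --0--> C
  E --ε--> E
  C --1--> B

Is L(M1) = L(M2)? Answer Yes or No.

Exploring the product automaton M1 × M2 from the start pair (p0, C), following both machines on each input symbol, reaches 5 state pairs: (p0, C), (p4, B), (p3, E), (p2, A), (p1, D).
M1 accepts in {p0, p1, p2} and M2 accepts in {A, C, D}. In every reachable pair the two components are either both accepting — (p0, C), (p2, A), (p1, D) — or both non-accepting, so no string is accepted by exactly one of the machines: L(M1) \ L(M2) and L(M2) \ L(M1) are both empty.
Hence every string is accepted by M1 iff it is accepted by M2, and the two languages coincide.

Yes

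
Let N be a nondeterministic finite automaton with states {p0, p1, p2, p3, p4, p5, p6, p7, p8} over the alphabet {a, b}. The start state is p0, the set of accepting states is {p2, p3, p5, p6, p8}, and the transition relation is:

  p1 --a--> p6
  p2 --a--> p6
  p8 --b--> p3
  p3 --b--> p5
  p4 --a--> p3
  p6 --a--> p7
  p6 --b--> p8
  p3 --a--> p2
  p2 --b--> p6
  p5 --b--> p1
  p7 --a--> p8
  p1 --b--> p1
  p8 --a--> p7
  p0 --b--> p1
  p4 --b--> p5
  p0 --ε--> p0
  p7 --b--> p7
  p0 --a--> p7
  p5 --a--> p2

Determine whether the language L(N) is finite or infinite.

infinite

State p1 is reachable from the start and can reach an accepting state, and it lies on the cycle p1 → p1.
Traversing that cycle any number of times yields accepted strings of unbounded length, so the language is infinite.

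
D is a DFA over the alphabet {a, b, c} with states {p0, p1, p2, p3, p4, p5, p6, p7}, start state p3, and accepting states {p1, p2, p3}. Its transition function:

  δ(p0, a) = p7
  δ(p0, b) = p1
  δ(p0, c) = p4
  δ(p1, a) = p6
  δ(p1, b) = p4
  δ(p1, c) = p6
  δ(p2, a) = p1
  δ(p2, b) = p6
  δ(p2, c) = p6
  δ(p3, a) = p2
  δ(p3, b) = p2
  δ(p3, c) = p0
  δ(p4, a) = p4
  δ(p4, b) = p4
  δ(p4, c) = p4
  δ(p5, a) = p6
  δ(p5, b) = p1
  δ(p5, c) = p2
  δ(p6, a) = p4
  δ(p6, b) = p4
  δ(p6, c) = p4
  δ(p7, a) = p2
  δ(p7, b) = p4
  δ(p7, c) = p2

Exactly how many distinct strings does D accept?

The useful subgraph on states {p0, p1, p2, p3, p7} is acyclic, so L(D) is finite; the longest accepting path visits 5 useful states, giving maximum string length 4.
Counting accepting paths from p3 by length: 1 of length 0, 2 of length 1, 3 of length 2, 2 of length 3, 2 of length 4. Total 10.

10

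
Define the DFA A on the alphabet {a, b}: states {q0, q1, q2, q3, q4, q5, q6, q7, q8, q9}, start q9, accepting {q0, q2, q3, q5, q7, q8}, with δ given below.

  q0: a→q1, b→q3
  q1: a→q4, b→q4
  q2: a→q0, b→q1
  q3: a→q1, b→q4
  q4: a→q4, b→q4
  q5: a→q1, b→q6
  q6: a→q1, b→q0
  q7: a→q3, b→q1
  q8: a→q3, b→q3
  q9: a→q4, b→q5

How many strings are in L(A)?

The useful subgraph on states {q0, q3, q5, q6, q9} is acyclic, so L(A) is finite; the longest accepting path visits 5 useful states, giving maximum string length 4.
Counting accepting paths from q9 by length: 1 of length 1, 1 of length 3, 1 of length 4. Total 3.

3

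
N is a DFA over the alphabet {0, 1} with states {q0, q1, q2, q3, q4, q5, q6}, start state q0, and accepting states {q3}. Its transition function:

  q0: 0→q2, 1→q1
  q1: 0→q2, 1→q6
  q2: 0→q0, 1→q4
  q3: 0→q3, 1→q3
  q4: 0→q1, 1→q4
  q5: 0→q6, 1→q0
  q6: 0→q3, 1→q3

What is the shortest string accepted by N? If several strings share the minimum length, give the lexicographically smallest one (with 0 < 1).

A breadth-first search from q0 reaches an accepting state first via the path q0 → q1 → q6 → q3 on input 110.
No string of length < 3 is accepted (BFS exhausts all shorter strings without reaching an accepting state), and 110 is the lexicographically least accepting string of length 3.

110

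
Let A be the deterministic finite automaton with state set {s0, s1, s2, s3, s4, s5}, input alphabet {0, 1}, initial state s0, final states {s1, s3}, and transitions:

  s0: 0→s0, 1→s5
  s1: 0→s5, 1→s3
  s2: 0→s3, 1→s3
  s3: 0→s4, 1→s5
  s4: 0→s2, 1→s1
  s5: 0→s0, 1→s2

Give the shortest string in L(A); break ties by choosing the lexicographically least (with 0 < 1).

110

A breadth-first search from s0 reaches an accepting state first via the path s0 → s5 → s2 → s3 on input 110.
No string of length < 3 is accepted (BFS exhausts all shorter strings without reaching an accepting state), and 110 is the lexicographically least accepting string of length 3.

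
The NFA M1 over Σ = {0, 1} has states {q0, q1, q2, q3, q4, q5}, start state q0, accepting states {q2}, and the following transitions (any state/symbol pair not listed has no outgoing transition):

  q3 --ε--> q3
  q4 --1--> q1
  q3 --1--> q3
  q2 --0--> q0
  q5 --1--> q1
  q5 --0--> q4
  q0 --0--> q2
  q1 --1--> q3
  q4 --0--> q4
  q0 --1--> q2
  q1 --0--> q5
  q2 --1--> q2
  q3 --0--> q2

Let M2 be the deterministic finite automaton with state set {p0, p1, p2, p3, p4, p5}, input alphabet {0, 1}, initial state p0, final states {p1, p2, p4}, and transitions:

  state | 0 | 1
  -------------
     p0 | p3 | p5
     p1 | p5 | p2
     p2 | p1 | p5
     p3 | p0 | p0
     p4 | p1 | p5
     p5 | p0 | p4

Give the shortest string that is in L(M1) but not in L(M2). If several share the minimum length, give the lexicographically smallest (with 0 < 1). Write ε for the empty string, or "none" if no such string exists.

The string 0 is accepted by M1 but not by M2.
No shorter string lies in the difference, and 0 is the lexicographically first length-1 string in L(M1) \ L(M2).

0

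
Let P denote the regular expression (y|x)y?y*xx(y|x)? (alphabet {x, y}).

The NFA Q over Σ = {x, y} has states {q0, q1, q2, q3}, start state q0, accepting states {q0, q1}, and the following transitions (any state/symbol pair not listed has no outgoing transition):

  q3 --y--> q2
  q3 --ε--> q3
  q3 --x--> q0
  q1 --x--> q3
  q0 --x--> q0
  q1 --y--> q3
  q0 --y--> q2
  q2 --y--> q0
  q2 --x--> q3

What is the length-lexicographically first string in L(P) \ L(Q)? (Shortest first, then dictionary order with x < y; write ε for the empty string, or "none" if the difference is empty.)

xxxy

The string xxxy is accepted by P but not by Q.
No shorter string lies in the difference, and xxxy is the lexicographically first length-4 string in L(P) \ L(Q).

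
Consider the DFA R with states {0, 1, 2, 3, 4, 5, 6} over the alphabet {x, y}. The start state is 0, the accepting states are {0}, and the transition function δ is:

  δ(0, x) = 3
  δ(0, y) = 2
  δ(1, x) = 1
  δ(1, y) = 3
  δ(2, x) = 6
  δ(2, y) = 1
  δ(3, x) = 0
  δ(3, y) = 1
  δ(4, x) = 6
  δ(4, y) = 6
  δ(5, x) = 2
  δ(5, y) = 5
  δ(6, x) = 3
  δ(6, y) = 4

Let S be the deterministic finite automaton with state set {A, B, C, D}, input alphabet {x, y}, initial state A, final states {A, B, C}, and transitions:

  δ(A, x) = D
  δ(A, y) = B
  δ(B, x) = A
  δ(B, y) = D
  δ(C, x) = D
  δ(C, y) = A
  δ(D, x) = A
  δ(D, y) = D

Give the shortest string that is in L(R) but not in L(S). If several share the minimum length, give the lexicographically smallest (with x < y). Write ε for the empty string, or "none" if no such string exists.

yxyyxx

The string yxyyxx is accepted by R but not by S.
No shorter string lies in the difference, and yxyyxx is the lexicographically first length-6 string in L(R) \ L(S).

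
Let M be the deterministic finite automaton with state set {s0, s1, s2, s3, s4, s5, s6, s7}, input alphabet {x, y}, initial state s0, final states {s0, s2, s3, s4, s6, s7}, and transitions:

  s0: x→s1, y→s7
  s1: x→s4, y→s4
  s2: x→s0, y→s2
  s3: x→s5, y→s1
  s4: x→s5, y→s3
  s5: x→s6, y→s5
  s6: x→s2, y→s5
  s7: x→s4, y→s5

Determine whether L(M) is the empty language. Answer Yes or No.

No

The empty string ε is accepted: the run s0 ends in the accepting state s0.
Since at least one string is accepted, L(M) is not empty.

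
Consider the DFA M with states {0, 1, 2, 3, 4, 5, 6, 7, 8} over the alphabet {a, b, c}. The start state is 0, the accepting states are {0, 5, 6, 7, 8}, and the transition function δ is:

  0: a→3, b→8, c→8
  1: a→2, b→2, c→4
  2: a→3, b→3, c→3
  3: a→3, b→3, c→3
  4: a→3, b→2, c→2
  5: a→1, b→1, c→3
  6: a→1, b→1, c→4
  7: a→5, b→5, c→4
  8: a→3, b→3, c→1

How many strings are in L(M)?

The useful subgraph on states {0, 8} is acyclic, so L(M) is finite; the longest accepting path visits 2 useful states, giving maximum string length 1.
Counting accepting paths from 0 by length: 1 of length 0, 2 of length 1. Total 3.

3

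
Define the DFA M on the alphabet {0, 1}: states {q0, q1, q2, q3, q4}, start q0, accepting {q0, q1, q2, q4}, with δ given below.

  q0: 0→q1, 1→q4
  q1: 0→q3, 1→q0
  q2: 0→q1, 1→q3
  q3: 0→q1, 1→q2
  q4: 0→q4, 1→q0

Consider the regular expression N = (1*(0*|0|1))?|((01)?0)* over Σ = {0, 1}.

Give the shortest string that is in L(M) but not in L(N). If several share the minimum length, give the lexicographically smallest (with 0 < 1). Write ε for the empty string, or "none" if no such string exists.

The string 01 is accepted by M but not by N.
No shorter string lies in the difference, and 01 is the lexicographically first length-2 string in L(M) \ L(N).

01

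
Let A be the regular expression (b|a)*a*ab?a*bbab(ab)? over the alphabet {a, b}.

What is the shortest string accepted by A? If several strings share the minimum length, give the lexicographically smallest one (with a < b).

abbab

By inspection of the expression, no string of length less than 5 matches, and abbab is the lexicographically first match of length 5.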